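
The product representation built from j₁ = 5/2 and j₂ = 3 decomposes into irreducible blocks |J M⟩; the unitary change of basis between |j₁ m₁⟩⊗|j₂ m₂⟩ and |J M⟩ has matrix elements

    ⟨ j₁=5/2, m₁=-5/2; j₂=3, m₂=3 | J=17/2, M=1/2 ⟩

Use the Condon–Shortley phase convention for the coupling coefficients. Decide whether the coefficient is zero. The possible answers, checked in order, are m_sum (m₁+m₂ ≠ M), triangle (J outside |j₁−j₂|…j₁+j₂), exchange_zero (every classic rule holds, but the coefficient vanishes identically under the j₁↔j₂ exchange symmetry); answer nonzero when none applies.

triangle

m-sum: m₁+m₂ = -5/2+3 = 1/2, M = 1/2  ✓
triangle: need |j₁−j₂| ≤ J ≤ j₁+j₂, i.e. J ∈ [1/2, 11/2]; J = 17/2 is outside ✗ ⇒ coefficient is 0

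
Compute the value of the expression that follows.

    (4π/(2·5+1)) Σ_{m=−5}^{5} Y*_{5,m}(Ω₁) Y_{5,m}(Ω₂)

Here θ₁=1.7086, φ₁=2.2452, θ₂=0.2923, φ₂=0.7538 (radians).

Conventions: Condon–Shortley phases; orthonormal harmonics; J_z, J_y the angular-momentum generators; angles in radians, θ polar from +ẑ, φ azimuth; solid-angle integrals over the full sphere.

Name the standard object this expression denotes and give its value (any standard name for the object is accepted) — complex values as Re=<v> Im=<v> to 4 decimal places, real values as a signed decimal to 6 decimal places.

This sum is the spherical-harmonic addition theorem: it equals the Legendre polynomial P_l(cos γ) of the angle γ between the two directions.
Expand P_5 via completeness: Σ_{m} conj(Y_{5,m}) at Ω₁ times Y_{5,m} at Ω₂ —
  term(m=-5) = (0.000158, 0.000376)   from Y*(Ω₁)=(0.101074, -0.430849), Y(Ω₂)=(-0.000746, 0.000541)
  term(m=-4) = (-0.001787, 0.000587)   from Y*(Ω₁)=(0.175264, -0.083364), Y(Ω₂)=(-0.009613, -0.001221)
  term(m=-3) = (0.003953, 0.016282)   from Y*(Ω₁)=(-0.251022, -0.122006), Y(Ω₂)=(-0.038241, -0.046277)
  term(m=-2) = (-0.050202, 0.008039)   from Y*(Ω₁)=(-0.047443, -0.210196), Y(Ω₂)=(0.014901, -0.235470)
  term(m=-1) = (0.010046, 0.126258)   from Y*(Ω₁)=(-0.147246, 0.184185), Y(Ω₂)=(0.391610, -0.367612)
  term(m=+0) = (-0.093291, -0.000000)   from Y*(Ω₁)=(-0.220118, -0.000000), Y(Ω₂)=(0.423823, 0.000000)
  term(m=+1) = (0.010046, -0.126258)   from Y*(Ω₁)=(0.147246, 0.184185), Y(Ω₂)=(-0.391610, -0.367612)
  term(m=+2) = (-0.050202, -0.008039)   from Y*(Ω₁)=(-0.047443, 0.210196), Y(Ω₂)=(0.014901, 0.235470)
  term(m=+3) = (0.003953, -0.016282)   from Y*(Ω₁)=(0.251022, -0.122006), Y(Ω₂)=(0.038241, -0.046277)
  term(m=+4) = (-0.001787, -0.000587)   from Y*(Ω₁)=(0.175264, 0.083364), Y(Ω₂)=(-0.009613, 0.001221)
  term(m=+5) = (0.000158, -0.000376)   from Y*(Ω₁)=(-0.101074, -0.430849), Y(Ω₂)=(0.000746, 0.000541)
Accumulated sum (-0.168955, 0.000000); after 4π/(2l+1) scaling, (-0.193013, 0.000000) ⇒ P_5 = -0.193013

Legendre polynomial (addition theorem), -0.193013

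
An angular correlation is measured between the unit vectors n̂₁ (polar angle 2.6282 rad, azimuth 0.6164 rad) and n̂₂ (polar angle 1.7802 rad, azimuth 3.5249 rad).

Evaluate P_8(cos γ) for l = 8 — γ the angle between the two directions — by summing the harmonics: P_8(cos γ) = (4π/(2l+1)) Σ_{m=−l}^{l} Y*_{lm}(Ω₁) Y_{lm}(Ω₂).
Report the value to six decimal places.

Expand P_8 via completeness: Σ_{m} conj(Y_{8,m}) at Ω₁ times Y_{8,m} at Ω₂ —
  [-8]  conj(Y_{8,-8})(Ω₁) = (0.000379, -0.001703) ; Y_{8,-8}(Ω₂) = (-0.430728, -0.032423) ; Δ = (-0.000218, 0.000721)
  [-7]  conj(Y_{8,-7})(Ω₁) = (0.004793, 0.011414) ; Y_{8,-7}(Ω₂) = (-0.329273, -0.162499) ; Δ = (0.000276, -0.004537)
  [-6]  conj(Y_{8,-6})(Ω₁) = (-0.046562, -0.028985) ; Y_{8,-6}(Ω₂) = (0.077268, 0.086507) ; Δ = (-0.001090, -0.006268)
  [-5]  conj(Y_{8,-5})(Ω₁) = (0.169357, -0.010104) ; Y_{8,-5}(Ω₂) = (0.120637, 0.334909) ; Δ = (0.023815, 0.055500)
  [-4]  conj(Y_{8,-4})(Ω₁) = (-0.287065, 0.230242) ; Y_{8,-4}(Ω₂) = (-0.000025, 0.000666) ; Δ = (-0.000146, -0.000197)
  [-3]  conj(Y_{8,-3})(Ω₁) = (0.141845, -0.496263) ; Y_{8,-3}(Ω₂) = (0.135334, -0.302340) ; Δ = (-0.130844, -0.110047)
  [-2]  conj(Y_{8,-2})(Ω₁) = (0.107842, 0.306819) ; Y_{8,-2}(Ω₂) = (0.037905, -0.036507) ; Δ = (0.015289, 0.007693)
  [-1]  conj(Y_{8,-1})(Ω₁) = (0.183921, 0.130306) ; Y_{8,-1}(Ω₂) = (-0.293344, 0.118292) ; Δ = (-0.069366, -0.016468)
  [+0]  conj(Y_{8,0})(Ω₁) = (-0.414900, -0.000000) ; Y_{8,0}(Ω₂) = (-0.067735, 0.000000) ; Δ = (0.028103, 0.000000)
  [+1]  conj(Y_{8,1})(Ω₁) = (-0.183921, 0.130306) ; Y_{8,1}(Ω₂) = (0.293344, 0.118292) ; Δ = (-0.069366, 0.016468)
  [+2]  conj(Y_{8,2})(Ω₁) = (0.107842, -0.306819) ; Y_{8,2}(Ω₂) = (0.037905, 0.036507) ; Δ = (0.015289, -0.007693)
  [+3]  conj(Y_{8,3})(Ω₁) = (-0.141845, -0.496263) ; Y_{8,3}(Ω₂) = (-0.135334, -0.302340) ; Δ = (-0.130844, 0.110047)
  [+4]  conj(Y_{8,4})(Ω₁) = (-0.287065, -0.230242) ; Y_{8,4}(Ω₂) = (-0.000025, -0.000666) ; Δ = (-0.000146, 0.000197)
  [+5]  conj(Y_{8,5})(Ω₁) = (-0.169357, -0.010104) ; Y_{8,5}(Ω₂) = (-0.120637, 0.334909) ; Δ = (0.023815, -0.055500)
  [+6]  conj(Y_{8,6})(Ω₁) = (-0.046562, 0.028985) ; Y_{8,6}(Ω₂) = (0.077268, -0.086507) ; Δ = (-0.001090, 0.006268)
  [+7]  conj(Y_{8,7})(Ω₁) = (-0.004793, 0.011414) ; Y_{8,7}(Ω₂) = (0.329273, -0.162499) ; Δ = (0.000276, 0.004537)
  [+8]  conj(Y_{8,8})(Ω₁) = (0.000379, 0.001703) ; Y_{8,8}(Ω₂) = (-0.430728, 0.032423) ; Δ = (-0.000218, -0.000721)
Σ over m = (-0.296466, -0.000000); ×(4π/17) → (-0.219147, -0.000000). Real part: -0.219147

-0.219147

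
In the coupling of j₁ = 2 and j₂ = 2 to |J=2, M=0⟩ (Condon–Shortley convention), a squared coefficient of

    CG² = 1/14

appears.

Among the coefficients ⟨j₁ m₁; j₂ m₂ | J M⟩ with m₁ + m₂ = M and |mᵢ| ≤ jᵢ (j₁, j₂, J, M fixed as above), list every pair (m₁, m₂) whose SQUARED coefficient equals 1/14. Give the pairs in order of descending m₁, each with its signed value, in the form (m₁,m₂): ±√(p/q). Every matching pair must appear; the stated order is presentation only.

(1,-1): +√(1/14); (-1,1): +√(1/14)

Admissible pairs with m₁+m₂ = M = 0: (-2,2), (-1,1), (0,0), (1,-1), (2,-2)
  (m₁,m₂)=(2,-2): CG² = 2/7, CG = +√(2/7)
  (m₁,m₂)=(1,-1): CG² = 1/14, CG = +√(1/14)   ← matches the target
  (m₁,m₂)=(0,0): CG² = 2/7, CG = −√(2/7)
  (m₁,m₂)=(-1,1): CG² = 1/14, CG = +√(1/14)   ← matches the target
  (m₁,m₂)=(-2,2): CG² = 2/7, CG = +√(2/7)
Pairs with CG² = 1/14: (1,-1): +√(1/14); (-1,1): +√(1/14)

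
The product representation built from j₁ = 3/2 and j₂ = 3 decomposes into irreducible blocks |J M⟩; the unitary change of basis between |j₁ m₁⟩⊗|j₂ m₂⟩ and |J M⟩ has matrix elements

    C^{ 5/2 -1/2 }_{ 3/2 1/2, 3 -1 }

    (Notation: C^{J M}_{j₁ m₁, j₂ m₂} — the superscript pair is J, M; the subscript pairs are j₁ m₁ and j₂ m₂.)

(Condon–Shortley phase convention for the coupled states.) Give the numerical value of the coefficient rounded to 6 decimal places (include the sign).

−√(1/70) = -0.119523

triangle: 2!*1!*4!/8! = 48/40320
(j±m)!: 2!*1!*2!*4!*2!*3! = 1152
prefactor² = (2J+1)*Δ*N² = 288/35
  k=0: +1/(0!*2!*1!*2!*0!*2!) = 1/8
  k=1: −1/(1!*1!*0!*1!*1!*3!) = -1/6
Σ = -1/24  ⇒  CG² = 288/35*(-1/24)² = 1/70
CG = −√(1/70) = -0.119523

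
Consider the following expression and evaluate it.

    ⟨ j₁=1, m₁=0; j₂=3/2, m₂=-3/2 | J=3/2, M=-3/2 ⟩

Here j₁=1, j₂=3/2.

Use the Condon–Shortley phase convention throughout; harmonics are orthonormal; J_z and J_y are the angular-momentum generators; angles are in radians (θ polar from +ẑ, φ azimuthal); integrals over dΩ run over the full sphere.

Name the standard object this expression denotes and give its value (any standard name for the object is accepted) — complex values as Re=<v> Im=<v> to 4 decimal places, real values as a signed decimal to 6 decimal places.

This is a Clebsch–Gordan (vector-coupling) coefficient.
√[4·1!1!2!/5! · 1!1!0!3!0!3!] = √(12/5)
  +(−1)^0/∏(0,1,1,0,0,2)! = 1/2  (running 1/2)
⟨..|..⟩ = √(12/5)·(1/2) = +0.774597

Clebsch–Gordan coefficient, +√(3/5) ≈ +0.774597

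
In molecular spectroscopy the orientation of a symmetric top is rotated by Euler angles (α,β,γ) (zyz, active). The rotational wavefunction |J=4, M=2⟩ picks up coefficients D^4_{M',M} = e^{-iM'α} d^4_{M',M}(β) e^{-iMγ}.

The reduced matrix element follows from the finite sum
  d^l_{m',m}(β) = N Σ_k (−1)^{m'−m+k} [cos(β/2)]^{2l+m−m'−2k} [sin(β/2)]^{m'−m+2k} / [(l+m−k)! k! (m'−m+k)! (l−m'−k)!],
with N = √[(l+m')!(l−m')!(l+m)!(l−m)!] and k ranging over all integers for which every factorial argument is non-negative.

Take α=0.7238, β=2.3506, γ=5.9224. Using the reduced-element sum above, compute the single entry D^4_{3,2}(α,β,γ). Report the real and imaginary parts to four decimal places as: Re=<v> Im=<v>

Split into d^4_{3,2}(β=2.3506) × two z-phases.
With c≡cos(β/2)=0.385266 and s≡sin(β/2)=0.922805, N=[5040·1·720·2]^{1/2}=2693.993318
Admissible k: 0..1 (factorial args all ≥0)
  k=0: (−1)^1·2693.9933/(720)·0.3853^7·0.9228^1 = -0.004350
  k=1: (−1)^2·2693.9933/(240)·0.3853^5·0.9228^3 = +0.074872
d^4_{3,2}(2.3506) = -0.004350 +0.074872 = +0.070522
Attach z-rotation phases: D = e^{-i(3)(0.7238)}·(+0.070522)·e^{-i(2)(5.9224)} = +0.008510-0.070007i

Re=0.0085 Im=-0.0700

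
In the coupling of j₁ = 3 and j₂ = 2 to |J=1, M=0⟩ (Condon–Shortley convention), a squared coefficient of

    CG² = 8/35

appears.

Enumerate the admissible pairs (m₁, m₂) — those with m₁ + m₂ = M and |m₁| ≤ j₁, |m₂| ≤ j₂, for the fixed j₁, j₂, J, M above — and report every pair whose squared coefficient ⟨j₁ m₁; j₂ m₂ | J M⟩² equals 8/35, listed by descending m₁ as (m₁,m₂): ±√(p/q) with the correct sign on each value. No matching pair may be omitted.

(1,-1): −√(8/35); (-1,1): −√(8/35)

Admissible pairs with m₁+m₂ = M = 0: (-2,2), (-1,1), (0,0), (1,-1), (2,-2)
  (m₁,m₂)=(2,-2): CG² = 1/7, CG = +√(1/7)
  (m₁,m₂)=(1,-1): CG² = 8/35, CG = −√(8/35)   ← matches the target
  (m₁,m₂)=(0,0): CG² = 9/35, CG = +√(9/35)
  (m₁,m₂)=(-1,1): CG² = 8/35, CG = −√(8/35)   ← matches the target
  (m₁,m₂)=(-2,2): CG² = 1/7, CG = +√(1/7)
Pairs with CG² = 8/35: (1,-1): −√(8/35); (-1,1): −√(8/35)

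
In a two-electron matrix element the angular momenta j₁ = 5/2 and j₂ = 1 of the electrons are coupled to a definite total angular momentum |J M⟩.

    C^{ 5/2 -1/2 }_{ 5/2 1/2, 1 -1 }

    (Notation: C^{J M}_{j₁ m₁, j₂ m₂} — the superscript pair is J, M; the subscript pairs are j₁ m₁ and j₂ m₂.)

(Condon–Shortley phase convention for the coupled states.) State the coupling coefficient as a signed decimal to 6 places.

+√(18/35) ≈ +0.717137

j₁+j₂−J=1  J+j₁−j₂=4  J−j₁+j₂=1  j₁+j₂+J+1=7
(j₁±m₁, j₂±m₂, J±M) = (3,2,0,2,2,3)
P² = 288/35
sum k=0..0:
  [0] +1/4 = 1/4
S = 1/4
C² = P²·S² = 18/35 ; C = +0.717137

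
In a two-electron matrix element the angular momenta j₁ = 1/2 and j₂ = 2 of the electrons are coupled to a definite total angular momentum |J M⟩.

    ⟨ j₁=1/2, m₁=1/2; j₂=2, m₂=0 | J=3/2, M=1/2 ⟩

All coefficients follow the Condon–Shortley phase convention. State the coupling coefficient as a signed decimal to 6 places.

√[4·1!0!3!/5! · 1!0!2!2!2!1!] = √(8/5)
  +(−1)^0/∏(0,1,0,2,0,1)! = 1/2  (running 1/2)
⟨..|..⟩ = √(8/5)·(1/2) = +0.632456

+√(2/5) = +0.632456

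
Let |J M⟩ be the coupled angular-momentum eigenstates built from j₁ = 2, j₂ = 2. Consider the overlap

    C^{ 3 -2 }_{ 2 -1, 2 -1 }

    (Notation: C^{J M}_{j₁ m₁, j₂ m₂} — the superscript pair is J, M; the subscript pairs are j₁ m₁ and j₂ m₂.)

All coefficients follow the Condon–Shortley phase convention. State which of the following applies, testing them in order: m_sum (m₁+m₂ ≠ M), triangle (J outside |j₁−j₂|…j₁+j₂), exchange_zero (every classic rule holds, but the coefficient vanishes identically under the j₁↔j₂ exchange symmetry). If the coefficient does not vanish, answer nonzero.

exchange_zero

m-sum: m₁+m₂ = -1+(-1) = -2, M = -2  ✓
triangle: |j₁−j₂| = 0 ≤ J = 3 ≤ j₁+j₂ = 4  ✓
exchange: j₁=j₂ and m₁=m₂, and (−1)^(j₁+j₂−J) = (−1)^1 = −1 forces ⟨j₁m₁;j₂m₂|JM⟩ = −⟨j₂m₂;j₁m₁|JM⟩ = −⟨j₁m₁;j₂m₂|JM⟩ ⇒ the coefficient vanishes identically
Racah sum check: Σ_k collapses to 0 ⇒ CG = 0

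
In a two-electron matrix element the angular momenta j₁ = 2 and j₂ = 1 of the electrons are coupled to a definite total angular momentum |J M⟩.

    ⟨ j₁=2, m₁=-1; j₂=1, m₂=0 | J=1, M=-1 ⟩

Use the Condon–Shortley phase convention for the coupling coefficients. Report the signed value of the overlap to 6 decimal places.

−√(3/10) ≈ -0.547723

triangle: 2!·2!·0!/5! = 4/120
(j±m)!: 1!·3!·1!·1!·0!·2! = 12
prefactor² = (2J+1)·Δ·N² = 6/5
  k=1: −1/(1!·1!·2!·0!·0!·0!) = -1/2
Σ = -1/2  ⇒  CG² = 6/5·(-1/2)² = 3/10
CG = −√(3/10) = -0.547723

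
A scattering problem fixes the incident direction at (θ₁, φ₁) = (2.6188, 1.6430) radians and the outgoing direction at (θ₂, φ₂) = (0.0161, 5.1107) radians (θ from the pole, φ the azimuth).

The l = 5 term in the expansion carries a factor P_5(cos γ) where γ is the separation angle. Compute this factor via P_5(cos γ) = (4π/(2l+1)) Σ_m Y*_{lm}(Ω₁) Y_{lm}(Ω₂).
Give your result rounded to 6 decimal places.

0.187195

Term-by-term m-sum for l=5 (normalisation 4π/11 = 1.142397):
  term(m=-5) = 0.00000 + 0.00000j   from Y*(Ω₁)=-0.00509 + 0.01347j, Y(Ω₂)=0.00000 - 0.00000j
  term(m=-4) = -0.00000 + 0.00000j   from Y*(Ω₁)=-0.07576 - 0.02251j, Y(Ω₂)=-0.00000 - 0.00000j
  term(m=-3) = -0.00000 + 0.00000j   from Y*(Ω₁)=0.05327 - 0.24208j, Y(Ω₂)=-0.00001 - 0.00000j
  term(m=-2) = -0.00032 + 0.00024j   from Y*(Ω₁)=0.45359 + 0.06596j, Y(Ω₂)=-0.00061 + 0.00063j
  term(m=-1) = -0.01451 + 0.00491j   from Y*(Ω₁)=-0.02682 + 0.37079j, Y(Ω₂)=0.01598 + 0.03799j
  term(m=+0) = 0.19353 + 0.00000j   from Y*(Ω₁)=0.20726 + 0.00000j, Y(Ω₂)=0.93378 + 0.00000j
  term(m=+1) = -0.01451 - 0.00491j   from Y*(Ω₁)=0.02682 + 0.37079j, Y(Ω₂)=-0.01598 + 0.03799j
  term(m=+2) = -0.00032 - 0.00024j   from Y*(Ω₁)=0.45359 - 0.06596j, Y(Ω₂)=-0.00061 - 0.00063j
  term(m=+3) = -0.00000 - 0.00000j   from Y*(Ω₁)=-0.05327 - 0.24208j, Y(Ω₂)=0.00001 - 0.00000j
  term(m=+4) = -0.00000 - 0.00000j   from Y*(Ω₁)=-0.07576 + 0.02251j, Y(Ω₂)=-0.00000 + 0.00000j
  term(m=+5) = 0.00000 - 0.00000j   from Y*(Ω₁)=0.00509 + 0.01347j, Y(Ω₂)=-0.00000 - 0.00000j
Total Σ_m = 0.16386 + 0.00000j. Multiply by 1.142397: 0.18719 + 0.00000j. P_5(cos γ) = 0.187195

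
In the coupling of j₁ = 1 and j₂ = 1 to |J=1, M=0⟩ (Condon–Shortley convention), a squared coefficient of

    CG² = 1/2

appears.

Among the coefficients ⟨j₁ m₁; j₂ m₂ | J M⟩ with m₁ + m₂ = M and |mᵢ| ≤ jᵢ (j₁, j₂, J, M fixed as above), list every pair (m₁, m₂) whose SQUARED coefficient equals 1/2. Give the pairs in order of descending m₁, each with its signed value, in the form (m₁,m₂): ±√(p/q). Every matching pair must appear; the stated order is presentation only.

Admissible pairs with m₁+m₂ = M = 0: (-1,1), (0,0), (1,-1)
  (m₁,m₂)=(1,-1): CG² = 1/2, CG = +√(1/2)   ← matches the target
  (m₁,m₂)=(0,0): CG² = 0/1, CG = 0
  (m₁,m₂)=(-1,1): CG² = 1/2, CG = −√(1/2)   ← matches the target
Pairs with CG² = 1/2: (1,-1): +√(1/2); (-1,1): −√(1/2)

(1,-1): +√(1/2); (-1,1): −√(1/2)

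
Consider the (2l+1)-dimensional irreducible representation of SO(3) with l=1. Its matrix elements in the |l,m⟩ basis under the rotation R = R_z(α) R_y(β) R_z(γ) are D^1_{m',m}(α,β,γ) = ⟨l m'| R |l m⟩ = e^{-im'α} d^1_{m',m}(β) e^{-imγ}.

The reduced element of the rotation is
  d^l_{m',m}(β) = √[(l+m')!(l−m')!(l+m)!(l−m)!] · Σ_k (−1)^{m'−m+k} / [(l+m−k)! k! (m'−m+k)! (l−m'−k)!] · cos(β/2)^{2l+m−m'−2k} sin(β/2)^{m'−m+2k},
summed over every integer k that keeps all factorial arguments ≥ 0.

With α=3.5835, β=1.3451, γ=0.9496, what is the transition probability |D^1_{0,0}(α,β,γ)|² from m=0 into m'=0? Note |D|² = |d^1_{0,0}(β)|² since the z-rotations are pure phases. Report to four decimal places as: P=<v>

First d^1_{0,0}(β=1.3451), then the phase factors e^{-i(0)α} and e^{-i(0)γ}:
With c≡cos(β/2)=0.782236 and s≡sin(β/2)=0.622983, N=[1·1·1·1]^{1/2}=1.000000
k: max(0,(0)−(0))=0 … min(1+(0),1−(0))=1
  k=0: (−1)^0·1.0000/(1)·0.7822^2·0.6230^0 = +0.611893
  k=1: (−1)^1·1.0000/(1)·0.7822^0·0.6230^2 = -0.388107
d^1_{0,0}(1.3451) = +0.611893 -0.388107 = +0.223785
|D^1_{0,0}|² = |d^1_{0,0}(β)|² = (+0.223785)² = 0.050080 (the z-rotation phases have unit modulus)

P=0.0501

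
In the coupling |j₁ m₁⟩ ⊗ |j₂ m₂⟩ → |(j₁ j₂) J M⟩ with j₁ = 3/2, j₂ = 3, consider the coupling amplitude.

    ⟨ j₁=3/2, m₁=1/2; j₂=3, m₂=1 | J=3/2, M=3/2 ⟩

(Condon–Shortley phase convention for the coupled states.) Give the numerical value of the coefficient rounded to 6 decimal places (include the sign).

-0.338062  (= −√(4/35))

√[4·3!0!3!/7! · 2!1!4!2!3!0!] = √(576/35)
  +(−1)^1/∏(1,2,0,3,0,0)! = -1/12  (running -1/12)
⟨..|..⟩ = √(576/35)·(-1/12) = -0.338062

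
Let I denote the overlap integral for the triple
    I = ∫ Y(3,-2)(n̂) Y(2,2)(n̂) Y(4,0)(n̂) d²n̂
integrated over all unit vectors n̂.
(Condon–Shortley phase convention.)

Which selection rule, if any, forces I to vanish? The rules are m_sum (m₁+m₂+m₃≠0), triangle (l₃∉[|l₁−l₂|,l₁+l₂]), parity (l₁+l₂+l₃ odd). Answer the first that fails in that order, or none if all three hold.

azimuthal sum: -2 + 2 + 0 = 0  ✓
1 ≤ 4 ≤ 5 (triangle on l)  ✓
L = 3 + 2 + 4 = 9 (odd)  ✗

parity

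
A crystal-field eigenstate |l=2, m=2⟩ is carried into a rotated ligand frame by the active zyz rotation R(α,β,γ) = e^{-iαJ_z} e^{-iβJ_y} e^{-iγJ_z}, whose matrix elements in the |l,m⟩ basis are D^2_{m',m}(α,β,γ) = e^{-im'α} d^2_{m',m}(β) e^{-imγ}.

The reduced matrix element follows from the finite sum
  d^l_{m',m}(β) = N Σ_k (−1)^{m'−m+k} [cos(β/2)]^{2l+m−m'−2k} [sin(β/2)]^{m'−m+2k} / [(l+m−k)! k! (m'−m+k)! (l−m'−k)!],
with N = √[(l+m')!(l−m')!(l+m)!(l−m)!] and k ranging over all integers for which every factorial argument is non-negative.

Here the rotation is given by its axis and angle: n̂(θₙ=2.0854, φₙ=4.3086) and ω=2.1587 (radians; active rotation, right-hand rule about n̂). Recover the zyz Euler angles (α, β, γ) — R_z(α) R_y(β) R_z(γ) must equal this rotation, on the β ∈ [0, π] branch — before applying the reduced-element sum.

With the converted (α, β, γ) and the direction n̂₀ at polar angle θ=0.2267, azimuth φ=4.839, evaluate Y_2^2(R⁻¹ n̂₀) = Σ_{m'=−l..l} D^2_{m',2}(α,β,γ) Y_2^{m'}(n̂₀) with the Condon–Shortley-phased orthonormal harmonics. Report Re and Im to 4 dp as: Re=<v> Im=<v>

Axis–angle → zyz. n̂ = (sinθₙcosφₙ, sinθₙsinφₙ, cosθₙ) = (-0.342019, -0.800482, -0.492190), ω = 2.1587.
R = I cosω + sinω [n̂]ₓ + (1−cosω) n̂n̂ᵀ gives
  R = [-0.372763, +0.835178, -0.404383; +0.016070, +0.441537, +0.897099; +0.927787, +0.327907, -0.178010]
β = atan2(√(R₁₃²+R₂₃²), R₃₃) = 1.749760; α = atan2(R₂₃, R₁₃) mod 2π = 1.994289; γ = atan2(R₃₂, −R₃₁) mod 2π = 2.801867
Need the full column D^2_{m',2} for m'=−2..2 at α=1.9943, β=1.7498, γ=2.8019.
cos(β/2)=0.641089, sin(β/2)=0.767467
d^2_{-2,2}: single k=4 term ⇒ +0.346927;  D = -0.015384-0.346586i
d^2_{-1,2}: single k=3 term ⇒ +0.579598;  D = -0.517314+0.261381i
d^2_{0,2}: single k=2 term ⇒ +0.592968;  D = +0.461280+0.372601i
d^2_{1,2}: single k=1 term ⇒ +0.404431;  D = +0.102391-0.391255i
d^2_{2,2}: single k=0 term ⇒ +0.168917;  D = -0.166552+0.028167i
Y_2^{m'}(θ=0.2267,φ=4.839) and Σ D·Y over m':
  (-0.0154-0.3466i)·(-0.0189+0.0049i)  (-0.5173+0.2614i)·(+0.0214+0.1678i)  (+0.4613+0.3726i)·(+0.5830+0.0000i)  (+0.1024-0.3913i)·(-0.0214+0.1678i)  (-0.1666+0.0282i)·(-0.0189-0.0049i)
Y_2^2(R⁻¹ n̂) = +0.282746+0.168277i

Re=0.2827 Im=0.1683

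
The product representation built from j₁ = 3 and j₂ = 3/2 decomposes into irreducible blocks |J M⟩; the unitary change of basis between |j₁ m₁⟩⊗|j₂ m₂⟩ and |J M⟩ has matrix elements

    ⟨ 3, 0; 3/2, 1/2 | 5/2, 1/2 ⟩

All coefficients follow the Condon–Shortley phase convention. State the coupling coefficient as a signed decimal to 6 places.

j₁+j₂−J=2  J+j₁−j₂=4  J−j₁+j₂=1  j₁+j₂+J+1=8
(j₁±m₁, j₂±m₂, J±M) = (3,3,2,1,3,2)
P² = 216/35
sum k=1..2:
  [1] −1/4 = -1/4
  [2] +1/12 = 1/12
S = -1/6
C² = P²·S² = 6/35 ; C = -0.414039

-0.414039  (= −√(6/35))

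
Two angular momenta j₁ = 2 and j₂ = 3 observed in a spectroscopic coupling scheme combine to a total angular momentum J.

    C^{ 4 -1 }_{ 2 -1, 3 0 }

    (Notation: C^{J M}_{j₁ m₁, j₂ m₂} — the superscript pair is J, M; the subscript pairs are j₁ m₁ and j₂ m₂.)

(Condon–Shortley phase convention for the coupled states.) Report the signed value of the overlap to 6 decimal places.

−√(3/14) ≈ -0.462910

j₁+j₂−J=1  J+j₁−j₂=3  J−j₁+j₂=5  j₁+j₂+J+1=10
(j₁±m₁, j₂±m₂, J±M) = (1,3,3,3,3,5)
P² = 1944/7
sum k=0..1:
  [0] +1/72 = 1/72
  [1] −1/24 = -1/24
S = -1/36
C² = P²·S² = 3/14 ; C = -0.462910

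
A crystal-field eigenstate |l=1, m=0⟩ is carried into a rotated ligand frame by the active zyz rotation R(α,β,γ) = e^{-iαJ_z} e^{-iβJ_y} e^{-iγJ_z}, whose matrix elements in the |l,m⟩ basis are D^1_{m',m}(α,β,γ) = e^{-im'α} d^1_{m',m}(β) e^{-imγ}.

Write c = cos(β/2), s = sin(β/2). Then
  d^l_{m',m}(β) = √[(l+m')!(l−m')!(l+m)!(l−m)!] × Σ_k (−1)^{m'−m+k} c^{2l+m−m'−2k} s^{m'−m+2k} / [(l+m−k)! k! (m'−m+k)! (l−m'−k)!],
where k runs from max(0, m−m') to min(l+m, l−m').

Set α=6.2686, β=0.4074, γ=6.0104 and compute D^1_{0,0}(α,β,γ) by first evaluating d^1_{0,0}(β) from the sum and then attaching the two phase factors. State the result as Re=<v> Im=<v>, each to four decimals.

Re=0.9182 Im=0.0000

First d^1_{0,0}(β=0.4074), then the phase factors e^{-i(0)α} and e^{-i(0)γ}:
Half-angle: c=0.979325, s=0.202294. N=√(1·1·1·1)=1.000000
Admissible k: 0..1 (factorial args all ≥0)
  k=0: (−1)^0·1.0000/(1)·0.9793^2·0.2023^0 = +0.959077
  k=1: (−1)^1·1.0000/(1)·0.9793^0·0.2023^2 = -0.040923
d^1_{0,0}(0.4074) = +0.959077 -0.040923 = +0.918154
Attach z-rotation phases: D = e^{-i(0)(6.2686)}·(+0.918154)·e^{-i(0)(6.0104)} = +0.918154+0.000000i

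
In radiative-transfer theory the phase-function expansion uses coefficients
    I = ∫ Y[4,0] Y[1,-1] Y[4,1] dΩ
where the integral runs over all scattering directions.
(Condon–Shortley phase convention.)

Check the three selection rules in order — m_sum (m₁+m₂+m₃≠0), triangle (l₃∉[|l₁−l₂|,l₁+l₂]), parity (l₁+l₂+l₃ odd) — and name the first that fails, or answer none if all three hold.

m₁+m₂+m₃ = 0 − 1 + 1 = 0  ✓
triangle: |4−1|=3 ≤ l₃=4 ≤ 4+1=5  ✓
parity: l₁+l₂+l₃ = 9 is odd  ✗

parity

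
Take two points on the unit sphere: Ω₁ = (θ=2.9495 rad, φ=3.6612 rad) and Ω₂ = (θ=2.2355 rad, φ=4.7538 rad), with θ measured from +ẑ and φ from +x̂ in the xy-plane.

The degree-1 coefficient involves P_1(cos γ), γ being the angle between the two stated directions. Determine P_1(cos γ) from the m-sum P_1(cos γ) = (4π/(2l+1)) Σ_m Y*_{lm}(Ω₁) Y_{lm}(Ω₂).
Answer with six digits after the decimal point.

0.674631

Expand P_1 via completeness: Σ_{m} conj(Y_{1,m}) at Ω₁ times Y_{1,m} at Ω₂ —
  m=-1: (-0.057254, -0.032751) × (0.011258, 0.271705) = (0.008254, -0.015925)  (running Σ = (0.008254, -0.015925))
  m=0: (-0.479616, -0.000000) × (-0.301383, 0.000000) = (0.144548, 0.000000)  (running Σ = (0.152802, -0.015925))
  m=1: (0.057254, -0.032751) × (-0.011258, 0.271705) = (0.008254, 0.015925)  (running Σ = (0.161056, 0.000000))
Σ over m = (0.161056, 0.000000); ×(4π/3) → (0.674631, 0.000000). Real part: 0.674631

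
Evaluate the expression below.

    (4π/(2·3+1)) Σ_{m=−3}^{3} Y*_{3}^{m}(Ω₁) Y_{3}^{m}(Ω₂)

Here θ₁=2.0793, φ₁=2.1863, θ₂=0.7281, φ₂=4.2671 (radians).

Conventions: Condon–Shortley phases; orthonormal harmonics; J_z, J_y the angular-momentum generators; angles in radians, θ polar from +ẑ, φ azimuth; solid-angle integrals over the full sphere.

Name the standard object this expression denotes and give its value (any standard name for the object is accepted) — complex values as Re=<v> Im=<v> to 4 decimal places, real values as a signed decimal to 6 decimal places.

Legendre polynomial (addition theorem), +0.293109

This sum is the spherical-harmonic addition theorem: it equals the Legendre polynomial P_l(cos γ) of the angle γ between the two directions.
Addition theorem: P_3(cos γ) = (4π/7) Σ_m Y*_{lm}(Ω₁) Y_{lm}(Ω₂), m = −3…3:
  [-3]  conj(Y_{3,-3})(Ω₁) = +0.267546+0.075694i ; Y_{3,-3}(Ω₂) = +0.119570-0.028619i ; Δ = +0.034157+0.001394i
  [-2]  conj(Y_{3,-2})(Ω₁) = +0.126526+0.357923i ; Y_{3,-2}(Ω₂) = -0.212471-0.262626i ; Δ = +0.067117-0.109277i
  [-1]  conj(Y_{3,-1})(Ω₁) = -0.030187+0.042689i ; Y_{3,-1}(Ω₂) = -0.165426+0.346618i ; Δ = -0.009803-0.017525i
  [+0]  conj(Y_{3,0})(Ω₁) = +0.329726-0.000000i ; Y_{3,0}(Ω₂) = -0.059648+0.000000i ; Δ = -0.019668+0.000000i
  [+1]  conj(Y_{3,1})(Ω₁) = +0.030187+0.042689i ; Y_{3,1}(Ω₂) = +0.165426+0.346618i ; Δ = -0.009803+0.017525i
  [+2]  conj(Y_{3,2})(Ω₁) = +0.126526-0.357923i ; Y_{3,2}(Ω₂) = -0.212471+0.262626i ; Δ = +0.067117+0.109277i
  [+3]  conj(Y_{3,3})(Ω₁) = -0.267546+0.075694i ; Y_{3,3}(Ω₂) = -0.119570-0.028619i ; Δ = +0.034157-0.001394i
Accumulated sum +0.163274-0.000000i; after 4π/(2l+1) scaling, +0.293109-0.000000i ⇒ P_3 = 0.293109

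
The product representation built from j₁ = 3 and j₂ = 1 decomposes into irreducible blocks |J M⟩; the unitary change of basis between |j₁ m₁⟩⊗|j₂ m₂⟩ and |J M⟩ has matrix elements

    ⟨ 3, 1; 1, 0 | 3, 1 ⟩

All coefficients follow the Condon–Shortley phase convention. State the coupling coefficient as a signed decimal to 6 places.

+√(1/12) = +0.288675

j₁+j₂−J=1  J+j₁−j₂=5  J−j₁+j₂=1  j₁+j₂+J+1=8
(j₁±m₁, j₂±m₂, J±M) = (4,2,1,1,4,2)
P² = 48
sum k=0..1:
  [0] +1/12 = 1/12
  [1] −1/24 = -1/24
S = 1/24
C² = P²·S² = 1/12 ; C = +0.288675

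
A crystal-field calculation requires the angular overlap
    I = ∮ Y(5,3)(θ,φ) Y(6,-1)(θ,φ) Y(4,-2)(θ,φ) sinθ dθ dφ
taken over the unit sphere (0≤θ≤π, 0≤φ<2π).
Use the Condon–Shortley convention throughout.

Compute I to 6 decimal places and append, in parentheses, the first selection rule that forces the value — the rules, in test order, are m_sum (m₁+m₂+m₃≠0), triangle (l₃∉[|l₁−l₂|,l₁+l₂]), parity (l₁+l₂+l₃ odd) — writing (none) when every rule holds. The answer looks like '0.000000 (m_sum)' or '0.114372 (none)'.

0.000000 (parity)

L=15 odd ⇒ parity kills the (l;000) factor ⇒ I = 0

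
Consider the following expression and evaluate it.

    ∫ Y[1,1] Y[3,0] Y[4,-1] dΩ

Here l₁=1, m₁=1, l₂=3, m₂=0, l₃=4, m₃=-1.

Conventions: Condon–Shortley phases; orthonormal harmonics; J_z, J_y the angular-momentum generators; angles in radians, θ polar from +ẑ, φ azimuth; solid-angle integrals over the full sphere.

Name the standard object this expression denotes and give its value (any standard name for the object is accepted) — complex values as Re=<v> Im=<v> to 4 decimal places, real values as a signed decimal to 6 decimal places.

This is a Gaunt coefficient — the integral of a triple product of spherical harmonics over the sphere.
Rules hold: Σm=0, L=8 even, 2≤4≤4.
N = 3·7·9 = 189
Δ = 0!·2!·6!/9! = 1/252
Racah Σ t=0..0: t=0:+1/36 = 1/36
⇒ 3j(1 3 4; 0 0 0)² = 4/63, sgn +1
Racah Σ t=0..0: t=0:+1/72 = 1/72
⇒ 3j(1 3 4; 1 0 -1)² = 5/126, sgn -1
4πI² = N·(3j₀)²·(3jₘ)² = 10/21
I = -1·√(0.47619/4π) = -0.19466390

Gaunt coefficient, -0.194664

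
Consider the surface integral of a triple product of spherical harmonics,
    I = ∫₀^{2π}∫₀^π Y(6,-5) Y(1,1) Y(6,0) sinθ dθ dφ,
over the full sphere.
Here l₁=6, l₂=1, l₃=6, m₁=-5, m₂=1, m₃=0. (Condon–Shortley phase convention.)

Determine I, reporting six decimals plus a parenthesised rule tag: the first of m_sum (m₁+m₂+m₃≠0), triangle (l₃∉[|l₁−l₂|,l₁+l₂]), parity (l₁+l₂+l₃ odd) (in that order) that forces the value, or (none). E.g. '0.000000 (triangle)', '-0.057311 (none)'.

0.000000 (m_sum)

m-sum = -5 + 1 + 0 = -4 ≠ 0 ⇒ I = 0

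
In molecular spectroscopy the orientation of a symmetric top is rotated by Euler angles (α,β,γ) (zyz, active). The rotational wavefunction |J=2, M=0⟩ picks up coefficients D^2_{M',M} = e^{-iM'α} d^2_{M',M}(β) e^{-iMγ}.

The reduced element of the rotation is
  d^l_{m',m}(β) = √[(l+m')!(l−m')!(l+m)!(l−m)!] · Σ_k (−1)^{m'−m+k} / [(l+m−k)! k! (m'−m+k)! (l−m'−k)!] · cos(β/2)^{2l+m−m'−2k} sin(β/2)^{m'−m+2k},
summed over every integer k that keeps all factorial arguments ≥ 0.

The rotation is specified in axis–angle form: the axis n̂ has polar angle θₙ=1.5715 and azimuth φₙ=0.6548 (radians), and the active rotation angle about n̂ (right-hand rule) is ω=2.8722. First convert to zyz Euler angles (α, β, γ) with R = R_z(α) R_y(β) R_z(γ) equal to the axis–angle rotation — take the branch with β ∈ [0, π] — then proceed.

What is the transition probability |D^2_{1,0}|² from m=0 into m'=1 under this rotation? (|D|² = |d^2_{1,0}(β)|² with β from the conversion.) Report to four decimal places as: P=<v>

P=0.0987

Axis–angle → zyz. n̂ = (sinθₙcosφₙ, sinθₙsinφₙ, cosθₙ) = (+0.793170, +0.609000, -0.000704), ω = 2.8722.
R = I cosω + sinω [n̂]ₓ + (1−cosω) n̂n̂ᵀ gives
  R = [+0.271613, +0.948847, +0.160987; +0.948472, -0.235546, -0.211941; -0.163179, +0.210257, -0.963932]
β = atan2(√(R₁₃²+R₂₃²), R₃₃) = 2.872196; α = atan2(R₂₃, R₁₃) mod 2π = 5.361997; γ = atan2(R₃₂, −R₃₁) mod 2π = 0.910804
First d^2_{1,0}(β=2.8722), then the phase factors e^{-i(1)α} and e^{-i(0)γ}:
c=cos(2.872196/2)=0.134291, s=sin(2.872196/2)=0.990942; N=√[6·1·2·2]=4.898979
Admissible k: 0..1 (factorial args all ≥0)
  k=0: (−1)^1·4.8990/(2)·0.1343^3·0.9909^1 = -0.005879
  k=1: (−1)^2·4.8990/(2)·0.1343^1·0.9909^3 = +0.320087
d^2_{1,0}(2.8722) = -0.005879 +0.320087 = +0.314208
|D^2_{1,0}|² = |d^2_{1,0}(β)|² = (+0.314208)² = 0.098727 (the z-rotation phases have unit modulus)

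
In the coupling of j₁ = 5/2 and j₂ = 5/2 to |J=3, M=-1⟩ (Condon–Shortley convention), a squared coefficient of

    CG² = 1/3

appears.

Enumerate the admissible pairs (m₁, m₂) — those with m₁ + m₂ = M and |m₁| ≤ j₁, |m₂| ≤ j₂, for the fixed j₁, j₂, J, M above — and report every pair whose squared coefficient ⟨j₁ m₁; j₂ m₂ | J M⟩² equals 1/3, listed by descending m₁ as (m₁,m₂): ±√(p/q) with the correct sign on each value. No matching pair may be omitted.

Admissible pairs with m₁+m₂ = M = -1: (-5/2,3/2), (-3/2,1/2), (-1/2,-1/2), (1/2,-3/2), (3/2,-5/2)
  (m₁,m₂)=(3/2,-5/2): CG² = 1/3, CG = +√(1/3)   ← matches the target
  (m₁,m₂)=(1/2,-3/2): CG² = 1/30, CG = +√(1/30)
  (m₁,m₂)=(-1/2,-1/2): CG² = 4/15, CG = −√(4/15)
  (m₁,m₂)=(-3/2,1/2): CG² = 1/30, CG = +√(1/30)
  (m₁,m₂)=(-5/2,3/2): CG² = 1/3, CG = +√(1/3)   ← matches the target
Pairs with CG² = 1/3: (3/2,-5/2): +√(1/3); (-5/2,3/2): +√(1/3)

(3/2,-5/2): +√(1/3); (-5/2,3/2): +√(1/3)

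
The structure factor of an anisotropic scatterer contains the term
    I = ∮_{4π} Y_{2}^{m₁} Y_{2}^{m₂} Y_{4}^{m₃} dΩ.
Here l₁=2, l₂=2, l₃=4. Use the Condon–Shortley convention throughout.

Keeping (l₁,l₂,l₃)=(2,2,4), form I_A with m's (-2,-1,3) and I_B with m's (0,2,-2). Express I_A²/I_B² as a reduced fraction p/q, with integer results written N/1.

l's match ⇒ only the (l;m) 3-j factors differ between A and B.
A: triangle coeff Δ(2,2,4) = 1/630; Σ_t [0,0]: t=0:+1/144 = 1/144; (3j)²=1/18 [(2 2 4; -2 -1 3)], sign=-1
B: triangle coeff Δ(2,2,4) = 1/630; Σ_t [0,0]: t=0:+1/96 = 1/96; (3j)²=1/42 [(2 2 4; 0 2 -2)], sign=+1
I_A²/I_B² = (1/18)/(1/42) = 7/3

7/3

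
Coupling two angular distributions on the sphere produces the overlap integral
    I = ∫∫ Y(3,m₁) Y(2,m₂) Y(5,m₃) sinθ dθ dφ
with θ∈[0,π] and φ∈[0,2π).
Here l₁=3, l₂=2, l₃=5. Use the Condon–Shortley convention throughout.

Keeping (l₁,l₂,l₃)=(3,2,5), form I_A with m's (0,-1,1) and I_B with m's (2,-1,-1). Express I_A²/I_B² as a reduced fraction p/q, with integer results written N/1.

Shared (l₁,l₂,l₃)=(3,2,5): N and (l;000)² cancel in I_A²/I_B².
A: Δ = 0!·6!·4!/11! = 1/2310; Racah Σ t=0..0: t=0:+1/216 = 1/216; ⇒ 3j(3 2 5; 0 -1 1)² = 8/231, sgn +1
B: Δ = 0!·6!·4!/11! = 1/2310; Racah Σ t=0..0: t=0:+1/720 = 1/720; ⇒ 3j(3 2 5; 2 -1 -1)² = 4/385, sgn +1
I_A²/I_B² = (8/231)/(4/385) = 10/3

10/3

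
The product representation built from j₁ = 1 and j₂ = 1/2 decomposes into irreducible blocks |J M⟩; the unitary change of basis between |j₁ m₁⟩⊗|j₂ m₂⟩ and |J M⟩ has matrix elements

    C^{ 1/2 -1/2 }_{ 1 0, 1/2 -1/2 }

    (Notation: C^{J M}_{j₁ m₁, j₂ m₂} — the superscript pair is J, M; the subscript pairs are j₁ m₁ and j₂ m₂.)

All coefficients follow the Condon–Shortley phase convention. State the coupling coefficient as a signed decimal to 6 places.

+0.577350  (= +√(1/3))

√[2·1!1!0!/3! · 1!1!0!1!0!1!] = √(1/3)
  +(−1)^0/∏(0,1,1,0,0,0)! = 1  (running 1)
⟨..|..⟩ = √(1/3)·(1) = +0.577350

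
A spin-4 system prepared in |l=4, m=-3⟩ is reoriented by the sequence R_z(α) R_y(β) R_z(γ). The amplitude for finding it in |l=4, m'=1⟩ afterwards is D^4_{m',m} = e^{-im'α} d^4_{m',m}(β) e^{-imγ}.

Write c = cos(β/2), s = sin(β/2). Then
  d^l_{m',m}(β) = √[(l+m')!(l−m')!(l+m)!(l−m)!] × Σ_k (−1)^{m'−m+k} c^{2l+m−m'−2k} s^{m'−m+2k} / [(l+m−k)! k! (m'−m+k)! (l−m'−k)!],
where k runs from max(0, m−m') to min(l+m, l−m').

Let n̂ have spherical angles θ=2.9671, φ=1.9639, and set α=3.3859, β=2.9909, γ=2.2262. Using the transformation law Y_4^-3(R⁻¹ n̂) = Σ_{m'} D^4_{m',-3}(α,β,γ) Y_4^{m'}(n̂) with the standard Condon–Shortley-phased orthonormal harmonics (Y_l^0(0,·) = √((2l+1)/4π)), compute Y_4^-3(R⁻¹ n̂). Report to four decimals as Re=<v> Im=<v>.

Need the full column D^4_{m',-3} for m'=−4..4 at α=3.3859, β=2.9909, γ=2.2262.
cos(β/2)=0.075275, sin(β/2)=0.997163
d^4_{-4,-3}: single k=1 term ⇒ +0.000000;  D = +0.000000+0.000000i
d^4_{-3,-3}: k∈[0..1] ⇒ +0.000000 -0.000001 = -0.000001;  D = +0.000001+0.000001i
d^4_{-2,-3}: k∈[0..1] ⇒ -0.000000 +0.000027 = +0.000027;  D = +0.000017+0.000021i
d^4_{-1,-3}: k∈[0..1] ⇒ +0.000001 -0.000420 = -0.000419;  D = +0.000336+0.000250i
d^4_{0,-3}: k∈[0..1] ⇒ -0.000028 +0.004976 = +0.004947;  D = +0.004566+0.001906i
d^4_{1,-3}: k∈[0..1] ⇒ +0.000420 -0.044215 = -0.043795;  D = +0.043296+0.006593i
d^4_{2,-3}: k∈[0..1] ⇒ -0.004720 +0.276107 = +0.271387;  D = +0.270209-0.025257i
d^4_{3,-3}: k∈[0..1] ⇒ +0.038994 -0.977527 = -0.938533;  D = +0.885583-0.310782i
d^4_{4,-3}: single k=0 term ⇒ -0.208717;  D = -0.174376+0.114699i
Y_4^{m'}(θ=2.9671,φ=1.9639) and Σ D·Y over m':
  (+0.0000+0.0000i)·(-0.0000-0.0004i)  (+0.0000+0.0000i)·(-0.0060-0.0025i)  (+0.0000+0.0000i)·(-0.0412+0.0413i)  (+0.0003+0.0002i)·(+0.1174+0.2831i)  (+0.0046+0.0019i)·(+0.7221+0.0000i)  (+0.0433+0.0066i)·(-0.1174+0.2831i)  (+0.2702-0.0253i)·(-0.0412-0.0413i)  (+0.8856-0.3108i)·(+0.0060-0.0025i)  (-0.1744+0.1147i)·(-0.0000+0.0004i)
Y_4^-3(R⁻¹ n̂) = -0.011403-0.001239i

Re=-0.0114 Im=-0.0012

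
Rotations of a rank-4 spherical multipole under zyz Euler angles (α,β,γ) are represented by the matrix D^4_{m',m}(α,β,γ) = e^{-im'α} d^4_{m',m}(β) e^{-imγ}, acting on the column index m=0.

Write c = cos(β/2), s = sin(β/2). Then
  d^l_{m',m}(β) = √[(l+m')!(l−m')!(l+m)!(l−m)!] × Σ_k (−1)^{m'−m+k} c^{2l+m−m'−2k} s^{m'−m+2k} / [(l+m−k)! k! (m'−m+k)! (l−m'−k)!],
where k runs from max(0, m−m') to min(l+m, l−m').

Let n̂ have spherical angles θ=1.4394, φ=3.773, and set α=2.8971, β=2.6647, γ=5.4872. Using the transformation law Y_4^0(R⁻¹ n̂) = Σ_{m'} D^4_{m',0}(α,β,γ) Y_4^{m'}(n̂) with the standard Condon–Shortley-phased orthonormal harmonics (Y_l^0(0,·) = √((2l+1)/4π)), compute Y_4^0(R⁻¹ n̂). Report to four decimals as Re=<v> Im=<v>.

Need the full column D^4_{m',0} for m'=−4..4 at α=2.8971, β=2.6647, γ=5.4872.
cos(β/2)=0.236193, sin(β/2)=0.971706
d^4_{-4,0}: single k=4 term ⇒ +0.023214;  D = +0.012970-0.019253i
d^4_{-3,0}: k∈[3..4] ⇒ +0.007980 -0.135064 = -0.127084;  D = +0.094405-0.085078i
d^4_{-2,0}: k∈[2..4] ⇒ +0.001555 -0.070194 +0.445518 = +0.376880;  D = +0.332713-0.177032i
d^4_{-1,0}: k∈[1..4] ⇒ +0.000178 -0.018097 +0.306297 -0.864026 = -0.575648;  D = +0.558528-0.139344i
d^4_{0,0}: k∈[0..4] ⇒ +0.000010 -0.002623 +0.099888 -0.751388 +0.794840 = +0.140726;  D = +0.140726+0.000000i
d^4_{1,0}: k∈[0..3] ⇒ -0.000178 +0.018097 -0.306297 +0.864026 = +0.575648;  D = -0.558528-0.139344i
d^4_{2,0}: k∈[0..2] ⇒ +0.001555 -0.070194 +0.445518 = +0.376880;  D = +0.332713+0.177032i
d^4_{3,0}: k∈[0..1] ⇒ -0.007980 +0.135064 = +0.127084;  D = -0.094405-0.085078i
d^4_{4,0}: single k=0 term ⇒ +0.023214;  D = +0.012970+0.019253i
Y_4^{m'}(θ=1.4394,φ=3.773) and Σ D·Y over m':
  (+0.0130-0.0193i)·(-0.3489-0.2470i)  (+0.0944-0.0851i)·(+0.0508+0.1515i)  (+0.3327-0.1770i)·(-0.0877+0.2757i)  (+0.5585-0.1393i)·(+0.1428-0.1045i)  (+0.1407+0.0000i)·(+0.2640+0.0000i)  (-0.5585-0.1393i)·(-0.1428-0.1045i)  (+0.3327+0.1770i)·(-0.0877-0.2757i)  (-0.0944-0.0851i)·(-0.0508+0.1515i)  (+0.0130+0.0193i)·(-0.3489+0.2470i)
Y_4^0(R⁻¹ n̂) = +0.223659-0.000000i

Re=0.2237 Im=0.0000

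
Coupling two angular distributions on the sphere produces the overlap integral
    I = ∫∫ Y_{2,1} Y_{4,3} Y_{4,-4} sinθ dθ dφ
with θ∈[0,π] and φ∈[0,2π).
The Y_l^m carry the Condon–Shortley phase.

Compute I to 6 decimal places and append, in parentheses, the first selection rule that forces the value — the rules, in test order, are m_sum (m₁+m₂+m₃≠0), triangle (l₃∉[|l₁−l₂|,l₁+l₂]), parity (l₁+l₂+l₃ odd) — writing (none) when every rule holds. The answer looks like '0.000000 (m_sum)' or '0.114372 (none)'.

m-sum 0 ✓  L=10 even ✓  2≤4≤6 ✓
Π(2lᵢ+1) = 5×9×9 = 405
triangle coeff Δ(2,4,4) = 1/13860
Σ_t [0,2]: t=0:+1/192 t=1:−1/36 t=2:+1/192 = -5/288
(3j)²=20/693 [(2 4 4; 0 0 0)], sign=-1
Σ_t [1,1]: t=1:−1/1440 = -1/1440
(3j)²=7/165 [(2 4 4; 1 3 -4)], sign=-1
⇒ 4πI² = 60/121
I = (+1)√(60/121/(4π)) = 0.19864517
No selection rule forces the value: the integral is nonzero (none).

0.198645 (none)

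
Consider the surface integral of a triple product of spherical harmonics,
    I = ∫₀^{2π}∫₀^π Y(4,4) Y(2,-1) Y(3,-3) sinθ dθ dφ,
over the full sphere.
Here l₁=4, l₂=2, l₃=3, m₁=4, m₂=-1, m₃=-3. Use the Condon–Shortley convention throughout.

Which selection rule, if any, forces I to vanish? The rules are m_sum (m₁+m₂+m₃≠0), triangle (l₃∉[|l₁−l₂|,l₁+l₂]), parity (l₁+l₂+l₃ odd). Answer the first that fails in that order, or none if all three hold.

azimuthal sum: 4 − 1 − 3 = 0  ✓
2 ≤ 3 ≤ 6 (triangle on l)  ✓
L = 4 + 2 + 3 = 9 (odd)  ✗

parity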